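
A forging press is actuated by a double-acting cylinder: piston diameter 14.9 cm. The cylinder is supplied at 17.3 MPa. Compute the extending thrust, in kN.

Cap-side area A_cap = π/4 × (14.9 cm)² = 174.4 cm^2
F = P × A_cap = 17.3 MPa × A_cap

F ≈ 302 kN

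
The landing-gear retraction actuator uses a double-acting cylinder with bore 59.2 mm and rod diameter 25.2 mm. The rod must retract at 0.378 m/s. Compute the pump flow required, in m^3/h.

Rod-side annular area A_ann = π/4 × (59.2² − 25.2²) = 2254 mm^2
Q = A × v

Q ≈ 3.07 m^3/h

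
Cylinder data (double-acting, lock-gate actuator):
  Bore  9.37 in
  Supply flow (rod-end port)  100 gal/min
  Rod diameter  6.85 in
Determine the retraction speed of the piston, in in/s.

v ≈ 12.0 in/s

Rod-side annular area A_ann = π/4 × (9.37² − 6.85²) = 32.10 in^2
Flow into the rod-end port fills the annular volume.
v = Q / A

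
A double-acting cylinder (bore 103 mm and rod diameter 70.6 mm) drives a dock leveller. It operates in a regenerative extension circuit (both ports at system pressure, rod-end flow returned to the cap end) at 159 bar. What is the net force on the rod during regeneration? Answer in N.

F ≈ 62200 N

With equal pressure on both faces, forces on the annular region cancel; the net push is pressure × rod cross-section.
Rod cross-section A_rod = π/4 × (70.6 mm)² = 3915 mm^2
F = P × A_rod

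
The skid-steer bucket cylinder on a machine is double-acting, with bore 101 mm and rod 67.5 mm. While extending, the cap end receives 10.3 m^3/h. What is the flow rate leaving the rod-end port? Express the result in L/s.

Q_out ≈ 1.58 L/s

Cap-side area A_cap = π/4 × (101 mm)² = 8012 mm^2
Rod-side annular area A_ann = π/4 × (101² − 67.5²) = 4433 mm^2
Piston speed v = Q_in/A_cap; rod-end outflow Q_out = v × A_ann = Q_in × A_ann/A_cap.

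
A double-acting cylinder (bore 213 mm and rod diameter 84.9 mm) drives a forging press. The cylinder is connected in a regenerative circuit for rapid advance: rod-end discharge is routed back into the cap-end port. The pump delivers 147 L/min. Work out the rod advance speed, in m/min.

In regeneration the rod-end outflow joins the pump flow into the cap end, so the net volume the pump must supply per unit advance equals the rod cross-section area.
Rod cross-section A_rod = π/4 × (84.9 mm)² = 5661 mm^2
v = Q_pump / A_rod

v ≈ 26.0 m/min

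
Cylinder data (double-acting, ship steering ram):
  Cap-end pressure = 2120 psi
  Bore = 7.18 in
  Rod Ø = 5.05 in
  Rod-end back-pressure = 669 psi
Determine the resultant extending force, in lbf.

F ≈ 72100 lbf

Cap-side area A_cap = π/4 × (7.18 in)² = 40.49 in^2
Rod-side annular area A_ann = π/4 × (7.18² − 5.05²) = 20.46 in^2
Net thrust = P_cap·A_cap − P_rod·A_ann = 85840 lbf − 13690 lbf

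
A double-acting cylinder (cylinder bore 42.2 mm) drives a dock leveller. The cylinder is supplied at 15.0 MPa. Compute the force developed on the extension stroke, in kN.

F ≈ 21.0 kN

Cap-side area A_cap = π/4 × (42.2 mm)² = 1399 mm^2
F = P × A_cap = 15.0 MPa × A_cap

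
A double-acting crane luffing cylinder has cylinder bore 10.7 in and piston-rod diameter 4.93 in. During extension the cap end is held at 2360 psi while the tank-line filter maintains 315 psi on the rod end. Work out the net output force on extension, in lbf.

Cap-side area A_cap = π/4 × (10.7 in)² = 89.92 in^2
Rod-side annular area A_ann = π/4 × (10.7² − 4.93²) = 70.83 in^2
Net thrust = P_cap·A_cap − P_rod·A_ann = 2.122e5 lbf − 22310 lbf

F ≈ 1.90e5 lbf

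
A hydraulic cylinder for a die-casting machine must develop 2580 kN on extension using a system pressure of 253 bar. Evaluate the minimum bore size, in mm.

Extension force acts on the full piston face: F = P × (π/4)D².
D = √(4F / (πP)) = √(4 × 2580 kN / (π × 253 bar))

D ≈ 360 mm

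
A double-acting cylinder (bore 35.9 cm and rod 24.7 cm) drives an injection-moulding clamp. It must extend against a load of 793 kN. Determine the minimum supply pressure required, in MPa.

Cap-side area A_cap = π/4 × (35.9 cm)² = 1012 cm^2
P = F / A = 793 kN / A

P ≈ 7.83 MPa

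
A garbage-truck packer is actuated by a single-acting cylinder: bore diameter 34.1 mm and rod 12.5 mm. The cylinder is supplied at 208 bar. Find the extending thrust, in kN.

Cap-side area A_cap = π/4 × (34.1 mm)² = 913.3 mm^2
F = P × A_cap = 208 bar × A_cap

F ≈ 19.0 kN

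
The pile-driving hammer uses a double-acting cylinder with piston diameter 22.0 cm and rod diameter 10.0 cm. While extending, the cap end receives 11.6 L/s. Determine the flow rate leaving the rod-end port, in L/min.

Q_out ≈ 552 L/min

Cap-side area A_cap = π/4 × (22.0 cm)² = 380.1 cm^2
Rod-side annular area A_ann = π/4 × (22.0² − 10.0²) = 301.6 cm^2
Piston speed v = Q_in/A_cap; rod-end outflow Q_out = v × A_ann = Q_in × A_ann/A_cap.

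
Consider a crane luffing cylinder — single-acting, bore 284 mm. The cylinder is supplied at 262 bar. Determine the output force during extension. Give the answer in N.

F ≈ 1.66e6 N

Cap-side area A_cap = π/4 × (284 mm)² = 63350 mm^2
F = P × A_cap = 262 bar × A_cap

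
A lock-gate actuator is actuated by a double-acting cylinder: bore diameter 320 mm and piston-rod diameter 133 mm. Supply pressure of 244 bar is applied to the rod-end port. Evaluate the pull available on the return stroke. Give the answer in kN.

Rod-side annular area A_ann = π/4 × (320² − 133²) = 66530 mm^2
On retraction the pressure acts on the annular area (bore minus rod).
F = P × A_ann

F ≈ 1620 kN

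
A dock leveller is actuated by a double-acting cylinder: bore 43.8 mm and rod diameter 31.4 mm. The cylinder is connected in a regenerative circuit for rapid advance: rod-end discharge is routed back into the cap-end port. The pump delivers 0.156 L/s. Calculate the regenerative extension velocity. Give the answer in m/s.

In regeneration the rod-end outflow joins the pump flow into the cap end, so the net volume the pump must supply per unit advance equals the rod cross-section area.
Rod cross-section A_rod = π/4 × (31.4 mm)² = 774.4 mm^2
v = Q_pump / A_rod

v ≈ 0.201 m/s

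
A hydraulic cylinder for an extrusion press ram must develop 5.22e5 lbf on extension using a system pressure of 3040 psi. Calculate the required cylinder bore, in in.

Extension force acts on the full piston face: F = P × (π/4)D².
D = √(4F / (πP)) = √(4 × 5.22e5 lbf / (π × 3040 psi))

D ≈ 14.8 in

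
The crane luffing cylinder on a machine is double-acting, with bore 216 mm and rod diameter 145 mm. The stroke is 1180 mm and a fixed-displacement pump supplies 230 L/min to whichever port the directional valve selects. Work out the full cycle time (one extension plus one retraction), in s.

Cap-side area A_cap = π/4 × (216 mm)² = 36640 mm^2
Rod-side annular area A_ann = π/4 × (216² − 145²) = 20130 mm^2
t_ext = A_cap·L/Q = 11.28 s
t_ret = A_ann·L/Q = 6.197 s
t_cycle = t_ext + t_ret

t ≈ 17.5 s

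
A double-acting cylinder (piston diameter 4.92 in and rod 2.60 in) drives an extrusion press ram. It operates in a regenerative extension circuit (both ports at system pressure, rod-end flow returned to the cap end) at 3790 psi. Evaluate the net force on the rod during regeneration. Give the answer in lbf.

With equal pressure on both faces, forces on the annular region cancel; the net push is pressure × rod cross-section.
Rod cross-section A_rod = π/4 × (2.60 in)² = 5.309 in^2
F = P × A_rod

F ≈ 20100 lbf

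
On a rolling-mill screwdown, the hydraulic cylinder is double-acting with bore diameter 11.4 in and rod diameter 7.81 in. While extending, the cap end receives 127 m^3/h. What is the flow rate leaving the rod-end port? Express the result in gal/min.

Q_out ≈ 297 gal/min

Cap-side area A_cap = π/4 × (11.4 in)² = 102.1 in^2
Rod-side annular area A_ann = π/4 × (11.4² − 7.81²) = 54.16 in^2
Piston speed v = Q_in/A_cap; rod-end outflow Q_out = v × A_ann = Q_in × A_ann/A_cap.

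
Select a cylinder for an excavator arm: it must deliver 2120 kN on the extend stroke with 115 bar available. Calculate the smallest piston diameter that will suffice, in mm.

D ≈ 484 mm

Extension force acts on the full piston face: F = P × (π/4)D².
D = √(4F / (πP)) = √(4 × 2120 kN / (π × 115 bar))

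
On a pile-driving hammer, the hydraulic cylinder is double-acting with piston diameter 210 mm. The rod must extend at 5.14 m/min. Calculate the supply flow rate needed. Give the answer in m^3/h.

Cap-side area A_cap = π/4 × (210 mm)² = 34640 mm^2
Q = A × v

Q ≈ 10.7 m^3/h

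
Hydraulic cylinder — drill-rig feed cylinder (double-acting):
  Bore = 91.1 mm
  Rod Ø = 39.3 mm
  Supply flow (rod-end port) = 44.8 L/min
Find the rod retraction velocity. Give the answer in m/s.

Rod-side annular area A_ann = π/4 × (91.1² − 39.3²) = 5305 mm^2
Flow into the rod-end port fills the annular volume.
v = Q / A

v ≈ 0.141 m/s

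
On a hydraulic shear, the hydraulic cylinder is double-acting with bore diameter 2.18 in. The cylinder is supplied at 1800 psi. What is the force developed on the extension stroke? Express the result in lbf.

Cap-side area A_cap = π/4 × (2.18 in)² = 3.733 in^2
F = P × A_cap = 1800 psi × A_cap

F ≈ 6720 lbf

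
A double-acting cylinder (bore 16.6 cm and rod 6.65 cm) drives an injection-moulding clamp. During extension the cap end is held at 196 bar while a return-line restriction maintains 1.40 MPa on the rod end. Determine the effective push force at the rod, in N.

Cap-side area A_cap = π/4 × (16.6 cm)² = 216.4 cm^2
Rod-side annular area A_ann = π/4 × (16.6² − 6.65²) = 181.7 cm^2
Net thrust = P_cap·A_cap − P_rod·A_ann = 4.242e5 N − 25440 N

F ≈ 3.99e5 N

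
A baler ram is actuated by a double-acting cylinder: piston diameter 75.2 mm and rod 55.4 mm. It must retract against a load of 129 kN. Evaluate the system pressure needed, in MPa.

P ≈ 63.5 MPa

Rod-side annular area A_ann = π/4 × (75.2² − 55.4²) = 2031 mm^2
Retraction: pressure acts on the annular area.
P = F / A = 129 kN / A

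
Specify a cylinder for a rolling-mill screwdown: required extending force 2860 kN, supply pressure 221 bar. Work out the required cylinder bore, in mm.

Extension force acts on the full piston face: F = P × (π/4)D².
D = √(4F / (πP)) = √(4 × 2860 kN / (π × 221 bar))

D ≈ 406 mm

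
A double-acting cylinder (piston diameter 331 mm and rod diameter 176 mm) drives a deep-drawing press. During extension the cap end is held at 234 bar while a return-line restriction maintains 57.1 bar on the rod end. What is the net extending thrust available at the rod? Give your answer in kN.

F ≈ 1660 kN

Cap-side area A_cap = π/4 × (331 mm)² = 86050 mm^2
Rod-side annular area A_ann = π/4 × (331² − 176²) = 61720 mm^2
Net thrust = P_cap·A_cap − P_rod·A_ann = 2014 kN − 352.4 kN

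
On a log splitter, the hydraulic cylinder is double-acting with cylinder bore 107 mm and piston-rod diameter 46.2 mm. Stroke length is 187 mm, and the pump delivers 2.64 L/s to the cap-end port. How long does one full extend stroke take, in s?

t ≈ 0.637 s

Cap-side area A_cap = π/4 × (107 mm)² = 8992 mm^2
Swept volume V = A × L; t = V / Q = A·L / Q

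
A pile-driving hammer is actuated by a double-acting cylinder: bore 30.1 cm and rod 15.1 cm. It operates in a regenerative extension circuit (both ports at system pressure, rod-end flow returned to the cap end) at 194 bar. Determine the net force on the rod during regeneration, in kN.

With equal pressure on both faces, forces on the annular region cancel; the net push is pressure × rod cross-section.
Rod cross-section A_rod = π/4 × (15.1 cm)² = 179.1 cm^2
F = P × A_rod

F ≈ 347 kN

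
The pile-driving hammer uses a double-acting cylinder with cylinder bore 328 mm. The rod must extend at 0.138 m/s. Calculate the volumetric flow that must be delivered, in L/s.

Cap-side area A_cap = π/4 × (328 mm)² = 84500 mm^2
Q = A × v

Q ≈ 11.7 L/s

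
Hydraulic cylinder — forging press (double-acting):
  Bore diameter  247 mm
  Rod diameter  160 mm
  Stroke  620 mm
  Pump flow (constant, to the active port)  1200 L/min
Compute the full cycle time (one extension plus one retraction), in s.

Cap-side area A_cap = π/4 × (247 mm)² = 47920 mm^2
Rod-side annular area A_ann = π/4 × (247² − 160²) = 27810 mm^2
t_ext = A_cap·L/Q = 1.485 s
t_ret = A_ann·L/Q = 0.8621 s
t_cycle = t_ext + t_ret

t ≈ 2.35 s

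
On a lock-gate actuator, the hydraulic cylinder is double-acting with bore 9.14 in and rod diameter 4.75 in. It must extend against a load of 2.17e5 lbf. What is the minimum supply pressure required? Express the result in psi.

Cap-side area A_cap = π/4 × (9.14 in)² = 65.61 in^2
P = F / A = 2.17e5 lbf / A

P ≈ 3310 psi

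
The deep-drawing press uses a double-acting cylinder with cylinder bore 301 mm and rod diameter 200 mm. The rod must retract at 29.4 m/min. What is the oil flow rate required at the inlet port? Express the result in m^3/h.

Q ≈ 70.1 m^3/h

Rod-side annular area A_ann = π/4 × (301² − 200²) = 39740 mm^2
Q = A × v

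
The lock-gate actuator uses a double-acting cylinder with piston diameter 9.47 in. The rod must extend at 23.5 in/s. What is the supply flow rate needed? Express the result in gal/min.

Cap-side area A_cap = π/4 × (9.47 in)² = 70.44 in^2
Q = A × v

Q ≈ 430 gal/min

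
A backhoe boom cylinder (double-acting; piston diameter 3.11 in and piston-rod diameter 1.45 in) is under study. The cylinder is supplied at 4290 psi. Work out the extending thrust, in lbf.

Cap-side area A_cap = π/4 × (3.11 in)² = 7.596 in^2
F = P × A_cap = 4290 psi × A_cap

F ≈ 32600 lbf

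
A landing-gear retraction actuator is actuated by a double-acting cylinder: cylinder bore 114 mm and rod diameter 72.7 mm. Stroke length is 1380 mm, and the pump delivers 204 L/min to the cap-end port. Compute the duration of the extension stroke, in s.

t ≈ 4.14 s

Cap-side area A_cap = π/4 × (114 mm)² = 10210 mm^2
Swept volume V = A × L; t = V / Q = A·L / Q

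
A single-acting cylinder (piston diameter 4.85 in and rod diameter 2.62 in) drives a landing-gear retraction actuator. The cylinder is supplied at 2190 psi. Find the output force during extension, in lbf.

F ≈ 40500 lbf

Cap-side area A_cap = π/4 × (4.85 in)² = 18.47 in^2
F = P × A_cap = 2190 psi × A_cap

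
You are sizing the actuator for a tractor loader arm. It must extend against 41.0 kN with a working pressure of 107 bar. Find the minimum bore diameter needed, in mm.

Extension force acts on the full piston face: F = P × (π/4)D².
D = √(4F / (πP)) = √(4 × 41.0 kN / (π × 107 bar))

D ≈ 69.8 mm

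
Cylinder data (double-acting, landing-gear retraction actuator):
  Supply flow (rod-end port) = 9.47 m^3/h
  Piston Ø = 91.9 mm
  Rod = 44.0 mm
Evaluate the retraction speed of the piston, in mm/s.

v ≈ 515 mm/s

Rod-side annular area A_ann = π/4 × (91.9² − 44.0²) = 5113 mm^2
Flow into the rod-end port fills the annular volume.
v = Q / A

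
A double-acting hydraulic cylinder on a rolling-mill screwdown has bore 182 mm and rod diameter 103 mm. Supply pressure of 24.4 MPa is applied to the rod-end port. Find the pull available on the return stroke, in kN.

F ≈ 431 kN

Rod-side annular area A_ann = π/4 × (182² − 103²) = 17680 mm^2
On retraction the pressure acts on the annular area (bore minus rod).
F = P × A_ann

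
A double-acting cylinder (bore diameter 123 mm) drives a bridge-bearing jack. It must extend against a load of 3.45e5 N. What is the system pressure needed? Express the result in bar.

P ≈ 290 bar

Cap-side area A_cap = π/4 × (123 mm)² = 11880 mm^2
P = F / A = 3.45e5 N / A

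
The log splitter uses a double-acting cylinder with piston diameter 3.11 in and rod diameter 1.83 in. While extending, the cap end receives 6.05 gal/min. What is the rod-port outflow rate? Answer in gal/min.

Q_out ≈ 3.96 gal/min

Cap-side area A_cap = π/4 × (3.11 in)² = 7.596 in^2
Rod-side annular area A_ann = π/4 × (3.11² − 1.83²) = 4.966 in^2
Piston speed v = Q_in/A_cap; rod-end outflow Q_out = v × A_ann = Q_in × A_ann/A_cap.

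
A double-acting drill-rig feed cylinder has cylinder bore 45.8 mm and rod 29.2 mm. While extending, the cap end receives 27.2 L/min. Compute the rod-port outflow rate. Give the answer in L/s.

Cap-side area A_cap = π/4 × (45.8 mm)² = 1647 mm^2
Rod-side annular area A_ann = π/4 × (45.8² − 29.2²) = 977.8 mm^2
Piston speed v = Q_in/A_cap; rod-end outflow Q_out = v × A_ann = Q_in × A_ann/A_cap.

Q_out ≈ 0.269 L/s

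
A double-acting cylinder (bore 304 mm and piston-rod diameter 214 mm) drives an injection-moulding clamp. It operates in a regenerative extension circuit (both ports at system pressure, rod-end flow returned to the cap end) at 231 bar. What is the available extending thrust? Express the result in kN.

F ≈ 831 kN

With equal pressure on both faces, forces on the annular region cancel; the net push is pressure × rod cross-section.
Rod cross-section A_rod = π/4 × (214 mm)² = 35970 mm^2
F = P × A_rod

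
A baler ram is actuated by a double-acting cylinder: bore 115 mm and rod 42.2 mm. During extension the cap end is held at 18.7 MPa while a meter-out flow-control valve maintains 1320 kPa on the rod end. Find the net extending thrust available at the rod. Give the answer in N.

Cap-side area A_cap = π/4 × (115 mm)² = 10390 mm^2
Rod-side annular area A_ann = π/4 × (115² − 42.2²) = 8988 mm^2
Net thrust = P_cap·A_cap − P_rod·A_ann = 1.942e5 N − 11860 N

F ≈ 1.82e5 N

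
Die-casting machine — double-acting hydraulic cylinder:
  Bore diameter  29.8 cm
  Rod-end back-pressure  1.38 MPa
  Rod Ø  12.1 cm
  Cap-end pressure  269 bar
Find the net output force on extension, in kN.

F ≈ 1800 kN

Cap-side area A_cap = π/4 × (29.8 cm)² = 697.5 cm^2
Rod-side annular area A_ann = π/4 × (29.8² − 12.1²) = 582.5 cm^2
Net thrust = P_cap·A_cap − P_rod·A_ann = 1876 kN − 80.38 kN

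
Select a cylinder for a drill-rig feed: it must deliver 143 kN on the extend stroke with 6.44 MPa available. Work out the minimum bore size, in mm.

Extension force acts on the full piston face: F = P × (π/4)D².
D = √(4F / (πP)) = √(4 × 143 kN / (π × 6.44 MPa))

D ≈ 168 mm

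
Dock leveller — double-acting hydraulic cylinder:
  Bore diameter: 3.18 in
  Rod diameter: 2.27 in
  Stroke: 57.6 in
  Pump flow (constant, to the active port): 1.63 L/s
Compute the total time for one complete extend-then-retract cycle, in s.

t ≈ 6.85 s

Cap-side area A_cap = π/4 × (3.18 in)² = 7.942 in^2
Rod-side annular area A_ann = π/4 × (3.18² − 2.27²) = 3.895 in^2
t_ext = A_cap·L/Q = 4.599 s
t_ret = A_ann·L/Q = 2.256 s
t_cycle = t_ext + t_ret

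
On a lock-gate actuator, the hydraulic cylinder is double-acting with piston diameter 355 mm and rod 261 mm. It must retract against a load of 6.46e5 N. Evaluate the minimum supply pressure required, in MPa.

Rod-side annular area A_ann = π/4 × (355² − 261²) = 45480 mm^2
Retraction: pressure acts on the annular area.
P = F / A = 6.46e5 N / A

P ≈ 14.2 MPa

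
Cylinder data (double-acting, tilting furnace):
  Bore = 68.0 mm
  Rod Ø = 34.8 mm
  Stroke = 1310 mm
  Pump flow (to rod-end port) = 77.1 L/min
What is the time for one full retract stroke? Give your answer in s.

Rod-side annular area A_ann = π/4 × (68.0² − 34.8²) = 2681 mm^2
Swept volume V = A × L; t = V / Q = A·L / Q

t ≈ 2.73 s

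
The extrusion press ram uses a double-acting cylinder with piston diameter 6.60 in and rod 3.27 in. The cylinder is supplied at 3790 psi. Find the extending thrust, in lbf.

Cap-side area A_cap = π/4 × (6.60 in)² = 34.21 in^2
F = P × A_cap = 3790 psi × A_cap

F ≈ 1.30e5 lbf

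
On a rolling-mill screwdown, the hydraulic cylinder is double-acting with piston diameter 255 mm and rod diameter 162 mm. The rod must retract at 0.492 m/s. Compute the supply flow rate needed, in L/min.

Q ≈ 899 L/min

Rod-side annular area A_ann = π/4 × (255² − 162²) = 30460 mm^2
Q = A × v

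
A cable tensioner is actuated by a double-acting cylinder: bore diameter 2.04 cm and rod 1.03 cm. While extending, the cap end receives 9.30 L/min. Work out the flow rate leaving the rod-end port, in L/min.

Q_out ≈ 6.93 L/min

Cap-side area A_cap = π/4 × (2.04 cm)² = 3.269 cm^2
Rod-side annular area A_ann = π/4 × (2.04² − 1.03²) = 2.435 cm^2
Piston speed v = Q_in/A_cap; rod-end outflow Q_out = v × A_ann = Q_in × A_ann/A_cap.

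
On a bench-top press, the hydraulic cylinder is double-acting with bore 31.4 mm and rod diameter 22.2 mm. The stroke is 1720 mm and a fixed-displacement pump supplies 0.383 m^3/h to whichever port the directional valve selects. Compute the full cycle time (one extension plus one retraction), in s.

t ≈ 18.8 s

Cap-side area A_cap = π/4 × (31.4 mm)² = 774.4 mm^2
Rod-side annular area A_ann = π/4 × (31.4² − 22.2²) = 387.3 mm^2
t_ext = A_cap·L/Q = 12.52 s
t_ret = A_ann·L/Q = 6.261 s
t_cycle = t_ext + t_ret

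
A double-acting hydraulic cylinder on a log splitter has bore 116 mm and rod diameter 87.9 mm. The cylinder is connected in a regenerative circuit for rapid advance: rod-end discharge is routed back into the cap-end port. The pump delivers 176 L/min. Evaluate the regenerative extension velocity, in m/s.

In regeneration the rod-end outflow joins the pump flow into the cap end, so the net volume the pump must supply per unit advance equals the rod cross-section area.
Rod cross-section A_rod = π/4 × (87.9 mm)² = 6068 mm^2
v = Q_pump / A_rod

v ≈ 0.483 m/s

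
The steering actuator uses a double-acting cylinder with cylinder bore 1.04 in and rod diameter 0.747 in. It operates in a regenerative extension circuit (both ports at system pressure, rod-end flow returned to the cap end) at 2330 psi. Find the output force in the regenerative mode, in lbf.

F ≈ 1020 lbf

With equal pressure on both faces, forces on the annular region cancel; the net push is pressure × rod cross-section.
Rod cross-section A_rod = π/4 × (0.747 in)² = 0.4383 in^2
F = P × A_rod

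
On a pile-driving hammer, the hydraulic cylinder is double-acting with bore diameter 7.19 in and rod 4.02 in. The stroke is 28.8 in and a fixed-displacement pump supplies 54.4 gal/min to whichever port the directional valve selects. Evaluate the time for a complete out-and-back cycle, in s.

t ≈ 9.42 s

Cap-side area A_cap = π/4 × (7.19 in)² = 40.60 in^2
Rod-side annular area A_ann = π/4 × (7.19² − 4.02²) = 27.91 in^2
t_ext = A_cap·L/Q = 5.583 s
t_ret = A_ann·L/Q = 3.838 s
t_cycle = t_ext + t_ret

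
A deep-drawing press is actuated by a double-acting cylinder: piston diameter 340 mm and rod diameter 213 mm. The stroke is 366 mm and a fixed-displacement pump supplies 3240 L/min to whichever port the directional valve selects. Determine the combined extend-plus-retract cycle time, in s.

t ≈ 0.989 s

Cap-side area A_cap = π/4 × (340 mm)² = 90790 mm^2
Rod-side annular area A_ann = π/4 × (340² − 213²) = 55160 mm^2
t_ext = A_cap·L/Q = 0.6154 s
t_ret = A_ann·L/Q = 0.3739 s
t_cycle = t_ext + t_ret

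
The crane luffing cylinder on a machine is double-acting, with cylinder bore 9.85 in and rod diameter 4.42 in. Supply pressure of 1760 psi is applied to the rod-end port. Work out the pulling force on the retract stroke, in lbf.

F ≈ 1.07e5 lbf

Rod-side annular area A_ann = π/4 × (9.85² − 4.42²) = 60.86 in^2
On retraction the pressure acts on the annular area (bore minus rod).
F = P × A_ann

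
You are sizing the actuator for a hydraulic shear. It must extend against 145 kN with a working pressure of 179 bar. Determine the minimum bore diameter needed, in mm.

Extension force acts on the full piston face: F = P × (π/4)D².
D = √(4F / (πP)) = √(4 × 145 kN / (π × 179 bar))

D ≈ 102 mm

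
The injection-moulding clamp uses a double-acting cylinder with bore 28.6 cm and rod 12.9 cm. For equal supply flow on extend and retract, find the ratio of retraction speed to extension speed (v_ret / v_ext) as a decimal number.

Cap-side area A_cap = π/4 × (28.6 cm)² = 642.4 cm^2
Rod-side annular area A_ann = π/4 × (28.6² − 12.9²) = 511.7 cm^2
For equal Q, v ∝ 1/A, so v_ret/v_ext = A_cap/A_ann.

v_ret/v_ext ≈ 1.26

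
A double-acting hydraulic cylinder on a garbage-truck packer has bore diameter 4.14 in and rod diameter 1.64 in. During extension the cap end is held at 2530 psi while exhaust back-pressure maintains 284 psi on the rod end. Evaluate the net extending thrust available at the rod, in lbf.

F ≈ 30800 lbf

Cap-side area A_cap = π/4 × (4.14 in)² = 13.46 in^2
Rod-side annular area A_ann = π/4 × (4.14² − 1.64²) = 11.35 in^2
Net thrust = P_cap·A_cap − P_rod·A_ann = 34060 lbf − 3223 lbf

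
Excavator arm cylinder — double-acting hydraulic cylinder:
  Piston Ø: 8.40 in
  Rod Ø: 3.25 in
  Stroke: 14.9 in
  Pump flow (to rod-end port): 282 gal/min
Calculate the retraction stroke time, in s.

Rod-side annular area A_ann = π/4 × (8.40² − 3.25²) = 47.12 in^2
Swept volume V = A × L; t = V / Q = A·L / Q

t ≈ 0.647 s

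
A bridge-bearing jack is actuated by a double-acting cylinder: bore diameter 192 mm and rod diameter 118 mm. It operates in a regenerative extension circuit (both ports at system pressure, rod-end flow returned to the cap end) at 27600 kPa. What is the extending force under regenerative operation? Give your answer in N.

F ≈ 3.02e5 N

With equal pressure on both faces, forces on the annular region cancel; the net push is pressure × rod cross-section.
Rod cross-section A_rod = π/4 × (118 mm)² = 10940 mm^2
F = P × A_rod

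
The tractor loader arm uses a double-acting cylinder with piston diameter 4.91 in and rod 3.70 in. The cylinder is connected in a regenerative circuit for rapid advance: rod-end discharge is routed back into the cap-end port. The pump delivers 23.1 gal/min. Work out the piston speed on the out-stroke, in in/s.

v ≈ 8.27 in/s

In regeneration the rod-end outflow joins the pump flow into the cap end, so the net volume the pump must supply per unit advance equals the rod cross-section area.
Rod cross-section A_rod = π/4 × (3.70 in)² = 10.75 in^2
v = Q_pump / A_rod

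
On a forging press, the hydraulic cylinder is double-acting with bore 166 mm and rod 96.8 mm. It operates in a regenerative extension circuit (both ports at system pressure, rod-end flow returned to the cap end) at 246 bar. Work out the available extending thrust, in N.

With equal pressure on both faces, forces on the annular region cancel; the net push is pressure × rod cross-section.
Rod cross-section A_rod = π/4 × (96.8 mm)² = 7359 mm^2
F = P × A_rod

F ≈ 1.81e5 N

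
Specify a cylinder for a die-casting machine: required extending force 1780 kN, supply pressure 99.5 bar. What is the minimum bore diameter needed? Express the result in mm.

D ≈ 477 mm

Extension force acts on the full piston face: F = P × (π/4)D².
D = √(4F / (πP)) = √(4 × 1780 kN / (π × 99.5 bar))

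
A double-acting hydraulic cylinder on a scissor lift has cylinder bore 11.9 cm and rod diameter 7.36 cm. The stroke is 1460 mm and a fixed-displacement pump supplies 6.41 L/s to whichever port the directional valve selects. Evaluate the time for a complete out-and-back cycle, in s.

t ≈ 4.10 s

Cap-side area A_cap = π/4 × (11.9 cm)² = 111.2 cm^2
Rod-side annular area A_ann = π/4 × (11.9² − 7.36²) = 68.68 cm^2
t_ext = A_cap·L/Q = 2.533 s
t_ret = A_ann·L/Q = 1.564 s
t_cycle = t_ext + t_ret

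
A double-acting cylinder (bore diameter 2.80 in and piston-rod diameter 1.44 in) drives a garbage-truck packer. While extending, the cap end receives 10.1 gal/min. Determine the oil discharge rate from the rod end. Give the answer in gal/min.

Cap-side area A_cap = π/4 × (2.80 in)² = 6.158 in^2
Rod-side annular area A_ann = π/4 × (2.80² − 1.44²) = 4.529 in^2
Piston speed v = Q_in/A_cap; rod-end outflow Q_out = v × A_ann = Q_in × A_ann/A_cap.

Q_out ≈ 7.43 gal/min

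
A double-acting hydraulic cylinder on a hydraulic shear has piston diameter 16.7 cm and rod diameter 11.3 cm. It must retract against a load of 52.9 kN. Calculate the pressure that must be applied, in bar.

P ≈ 44.5 bar

Rod-side annular area A_ann = π/4 × (16.7² − 11.3²) = 118.8 cm^2
Retraction: pressure acts on the annular area.
P = F / A = 52.9 kN / A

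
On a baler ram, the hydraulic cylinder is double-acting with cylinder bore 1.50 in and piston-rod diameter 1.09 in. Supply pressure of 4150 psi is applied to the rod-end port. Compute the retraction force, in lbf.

Rod-side annular area A_ann = π/4 × (1.50² − 1.09²) = 0.8340 in^2
On retraction the pressure acts on the annular area (bore minus rod).
F = P × A_ann

F ≈ 3460 lbf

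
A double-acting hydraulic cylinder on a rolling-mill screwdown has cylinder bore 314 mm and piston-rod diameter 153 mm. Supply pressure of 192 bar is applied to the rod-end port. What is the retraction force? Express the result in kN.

Rod-side annular area A_ann = π/4 × (314² − 153²) = 59050 mm^2
On retraction the pressure acts on the annular area (bore minus rod).
F = P × A_ann

F ≈ 1130 kN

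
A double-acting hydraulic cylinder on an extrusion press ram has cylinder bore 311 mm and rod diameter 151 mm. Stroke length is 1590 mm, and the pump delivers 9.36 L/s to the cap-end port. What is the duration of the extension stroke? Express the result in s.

Cap-side area A_cap = π/4 × (311 mm)² = 75960 mm^2
Swept volume V = A × L; t = V / Q = A·L / Q

t ≈ 12.9 s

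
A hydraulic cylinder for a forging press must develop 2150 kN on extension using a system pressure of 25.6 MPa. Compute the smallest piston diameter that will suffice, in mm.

D ≈ 327 mm

Extension force acts on the full piston face: F = P × (π/4)D².
D = √(4F / (πP)) = √(4 × 2150 kN / (π × 25.6 MPa))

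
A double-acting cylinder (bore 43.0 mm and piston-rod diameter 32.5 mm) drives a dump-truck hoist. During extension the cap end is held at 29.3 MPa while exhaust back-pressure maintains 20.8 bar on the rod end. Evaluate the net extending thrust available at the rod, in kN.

Cap-side area A_cap = π/4 × (43.0 mm)² = 1452 mm^2
Rod-side annular area A_ann = π/4 × (43.0² − 32.5²) = 622.6 mm^2
Net thrust = P_cap·A_cap − P_rod·A_ann = 42.55 kN − 1.295 kN

F ≈ 41.3 kN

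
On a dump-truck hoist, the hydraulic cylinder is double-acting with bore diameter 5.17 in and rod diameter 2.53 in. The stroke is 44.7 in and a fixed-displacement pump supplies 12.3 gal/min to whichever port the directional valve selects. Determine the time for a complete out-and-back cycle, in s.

Cap-side area A_cap = π/4 × (5.17 in)² = 20.99 in^2
Rod-side annular area A_ann = π/4 × (5.17² − 2.53²) = 15.97 in^2
t_ext = A_cap·L/Q = 19.82 s
t_ret = A_ann·L/Q = 15.07 s
t_cycle = t_ext + t_ret

t ≈ 34.9 s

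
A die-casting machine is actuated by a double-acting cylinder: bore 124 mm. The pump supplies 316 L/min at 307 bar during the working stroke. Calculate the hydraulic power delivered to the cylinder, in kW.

W ≈ 162 kW

Hydraulic power = P × Q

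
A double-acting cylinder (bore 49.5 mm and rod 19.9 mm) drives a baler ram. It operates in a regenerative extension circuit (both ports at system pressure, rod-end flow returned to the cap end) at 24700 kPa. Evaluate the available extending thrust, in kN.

F ≈ 7.68 kN

With equal pressure on both faces, forces on the annular region cancel; the net push is pressure × rod cross-section.
Rod cross-section A_rod = π/4 × (19.9 mm)² = 311.0 mm^2
F = P × A_rod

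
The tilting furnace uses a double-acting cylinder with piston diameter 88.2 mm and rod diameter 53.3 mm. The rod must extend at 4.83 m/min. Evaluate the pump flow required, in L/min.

Q ≈ 29.5 L/min

Cap-side area A_cap = π/4 × (88.2 mm)² = 6110 mm^2
Q = A × v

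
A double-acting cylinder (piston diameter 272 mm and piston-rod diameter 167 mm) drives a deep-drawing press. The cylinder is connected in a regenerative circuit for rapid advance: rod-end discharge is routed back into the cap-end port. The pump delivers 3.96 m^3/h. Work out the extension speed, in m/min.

v ≈ 3.01 m/min

In regeneration the rod-end outflow joins the pump flow into the cap end, so the net volume the pump must supply per unit advance equals the rod cross-section area.
Rod cross-section A_rod = π/4 × (167 mm)² = 21900 mm^2
v = Q_pump / A_rod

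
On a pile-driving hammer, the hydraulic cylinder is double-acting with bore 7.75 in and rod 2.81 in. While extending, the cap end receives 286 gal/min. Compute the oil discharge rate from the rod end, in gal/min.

Cap-side area A_cap = π/4 × (7.75 in)² = 47.17 in^2
Rod-side annular area A_ann = π/4 × (7.75² − 2.81²) = 40.97 in^2
Piston speed v = Q_in/A_cap; rod-end outflow Q_out = v × A_ann = Q_in × A_ann/A_cap.

Q_out ≈ 248 gal/min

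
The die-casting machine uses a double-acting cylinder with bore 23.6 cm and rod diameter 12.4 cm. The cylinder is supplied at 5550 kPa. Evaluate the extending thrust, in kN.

Cap-side area A_cap = π/4 × (23.6 cm)² = 437.4 cm^2
F = P × A_cap = 5550 kPa × A_cap

F ≈ 243 kN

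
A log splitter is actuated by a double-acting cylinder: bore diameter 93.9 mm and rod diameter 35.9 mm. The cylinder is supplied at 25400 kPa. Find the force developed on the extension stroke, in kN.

Cap-side area A_cap = π/4 × (93.9 mm)² = 6925 mm^2
F = P × A_cap = 25400 kPa × A_cap

F ≈ 176 kN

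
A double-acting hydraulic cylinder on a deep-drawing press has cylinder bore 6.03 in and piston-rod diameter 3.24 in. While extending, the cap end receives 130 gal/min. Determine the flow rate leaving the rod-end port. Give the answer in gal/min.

Cap-side area A_cap = π/4 × (6.03 in)² = 28.56 in^2
Rod-side annular area A_ann = π/4 × (6.03² − 3.24²) = 20.31 in^2
Piston speed v = Q_in/A_cap; rod-end outflow Q_out = v × A_ann = Q_in × A_ann/A_cap.

Q_out ≈ 92.5 gal/min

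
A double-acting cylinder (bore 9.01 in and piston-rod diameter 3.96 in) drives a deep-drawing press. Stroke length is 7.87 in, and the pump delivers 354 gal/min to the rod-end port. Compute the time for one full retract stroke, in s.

t ≈ 0.297 s

Rod-side annular area A_ann = π/4 × (9.01² − 3.96²) = 51.44 in^2
Swept volume V = A × L; t = V / Q = A·L / Q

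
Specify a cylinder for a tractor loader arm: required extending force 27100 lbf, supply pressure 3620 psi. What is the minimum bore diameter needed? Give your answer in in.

D ≈ 3.09 in

Extension force acts on the full piston face: F = P × (π/4)D².
D = √(4F / (πP)) = √(4 × 27100 lbf / (π × 3620 psi))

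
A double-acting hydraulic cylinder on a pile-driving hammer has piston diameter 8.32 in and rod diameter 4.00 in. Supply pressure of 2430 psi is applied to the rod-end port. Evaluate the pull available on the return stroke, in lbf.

Rod-side annular area A_ann = π/4 × (8.32² − 4.00²) = 41.80 in^2
On retraction the pressure acts on the annular area (bore minus rod).
F = P × A_ann

F ≈ 1.02e5 lbf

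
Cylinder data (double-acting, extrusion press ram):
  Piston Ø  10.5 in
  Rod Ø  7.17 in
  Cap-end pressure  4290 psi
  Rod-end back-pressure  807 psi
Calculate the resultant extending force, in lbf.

F ≈ 3.34e5 lbf

Cap-side area A_cap = π/4 × (10.5 in)² = 86.59 in^2
Rod-side annular area A_ann = π/4 × (10.5² − 7.17²) = 46.21 in^2
Net thrust = P_cap·A_cap − P_rod·A_ann = 3.715e5 lbf − 37290 lbf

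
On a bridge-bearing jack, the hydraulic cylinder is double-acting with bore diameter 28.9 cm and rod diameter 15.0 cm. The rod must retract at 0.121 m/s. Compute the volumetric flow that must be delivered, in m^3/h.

Rod-side annular area A_ann = π/4 × (28.9² − 15.0²) = 479.3 cm^2
Q = A × v

Q ≈ 20.9 m^3/h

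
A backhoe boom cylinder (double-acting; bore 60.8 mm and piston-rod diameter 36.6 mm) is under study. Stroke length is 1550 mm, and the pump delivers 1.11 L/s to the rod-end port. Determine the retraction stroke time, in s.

Rod-side annular area A_ann = π/4 × (60.8² − 36.6²) = 1851 mm^2
Swept volume V = A × L; t = V / Q = A·L / Q

t ≈ 2.59 s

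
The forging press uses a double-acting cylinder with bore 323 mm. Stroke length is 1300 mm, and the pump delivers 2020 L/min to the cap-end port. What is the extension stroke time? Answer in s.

Cap-side area A_cap = π/4 × (323 mm)² = 81940 mm^2
Swept volume V = A × L; t = V / Q = A·L / Q

t ≈ 3.16 s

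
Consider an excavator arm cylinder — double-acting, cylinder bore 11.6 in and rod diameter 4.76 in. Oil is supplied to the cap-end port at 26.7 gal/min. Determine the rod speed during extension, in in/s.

Cap-side area A_cap = π/4 × (11.6 in)² = 105.7 in^2
v = Q / A

v ≈ 0.973 in/s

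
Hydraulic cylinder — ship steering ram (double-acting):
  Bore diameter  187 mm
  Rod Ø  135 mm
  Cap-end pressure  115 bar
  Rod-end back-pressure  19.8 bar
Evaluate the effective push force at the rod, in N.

F ≈ 2.90e5 N

Cap-side area A_cap = π/4 × (187 mm)² = 27460 mm^2
Rod-side annular area A_ann = π/4 × (187² − 135²) = 13150 mm^2
Net thrust = P_cap·A_cap − P_rod·A_ann = 3.158e5 N − 26040 N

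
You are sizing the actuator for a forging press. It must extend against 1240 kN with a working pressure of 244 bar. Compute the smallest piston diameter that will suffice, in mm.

Extension force acts on the full piston face: F = P × (π/4)D².
D = √(4F / (πP)) = √(4 × 1240 kN / (π × 244 bar))

D ≈ 254 mm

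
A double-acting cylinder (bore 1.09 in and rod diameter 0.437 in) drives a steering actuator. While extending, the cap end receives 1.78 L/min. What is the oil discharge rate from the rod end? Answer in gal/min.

Cap-side area A_cap = π/4 × (1.09 in)² = 0.9331 in^2
Rod-side annular area A_ann = π/4 × (1.09² − 0.437²) = 0.7831 in^2
Piston speed v = Q_in/A_cap; rod-end outflow Q_out = v × A_ann = Q_in × A_ann/A_cap.

Q_out ≈ 0.395 gal/min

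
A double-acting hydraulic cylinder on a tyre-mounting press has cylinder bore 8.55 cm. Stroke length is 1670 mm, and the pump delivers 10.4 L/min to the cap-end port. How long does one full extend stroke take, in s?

Cap-side area A_cap = π/4 × (8.55 cm)² = 57.41 cm^2
Swept volume V = A × L; t = V / Q = A·L / Q

t ≈ 55.3 s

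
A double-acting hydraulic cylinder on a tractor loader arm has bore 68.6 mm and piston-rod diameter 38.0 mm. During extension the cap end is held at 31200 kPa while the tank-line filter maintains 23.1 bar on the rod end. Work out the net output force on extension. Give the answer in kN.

F ≈ 109 kN

Cap-side area A_cap = π/4 × (68.6 mm)² = 3696 mm^2
Rod-side annular area A_ann = π/4 × (68.6² − 38.0²) = 2562 mm^2
Net thrust = P_cap·A_cap − P_rod·A_ann = 115.3 kN − 5.918 kN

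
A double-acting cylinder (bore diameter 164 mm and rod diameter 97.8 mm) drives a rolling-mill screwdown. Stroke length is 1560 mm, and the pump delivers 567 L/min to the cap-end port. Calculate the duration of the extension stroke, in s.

t ≈ 3.49 s

Cap-side area A_cap = π/4 × (164 mm)² = 21120 mm^2
Swept volume V = A × L; t = V / Q = A·L / Q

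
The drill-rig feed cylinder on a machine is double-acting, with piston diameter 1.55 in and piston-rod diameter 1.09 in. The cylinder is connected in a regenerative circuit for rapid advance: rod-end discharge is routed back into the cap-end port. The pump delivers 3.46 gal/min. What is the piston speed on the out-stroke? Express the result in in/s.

In regeneration the rod-end outflow joins the pump flow into the cap end, so the net volume the pump must supply per unit advance equals the rod cross-section area.
Rod cross-section A_rod = π/4 × (1.09 in)² = 0.9331 in^2
v = Q_pump / A_rod

v ≈ 14.3 in/s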